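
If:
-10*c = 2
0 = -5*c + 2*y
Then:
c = -1/5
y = -1/2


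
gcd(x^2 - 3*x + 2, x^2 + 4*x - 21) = 1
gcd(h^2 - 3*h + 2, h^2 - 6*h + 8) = h - 2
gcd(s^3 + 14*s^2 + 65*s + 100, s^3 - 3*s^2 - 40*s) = s + 5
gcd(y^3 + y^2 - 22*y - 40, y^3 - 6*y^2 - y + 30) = y^2 - 3*y - 10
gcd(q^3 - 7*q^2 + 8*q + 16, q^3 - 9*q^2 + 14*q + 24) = q^2 - 3*q - 4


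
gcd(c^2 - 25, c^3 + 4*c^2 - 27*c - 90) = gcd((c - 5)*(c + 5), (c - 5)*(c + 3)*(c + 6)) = c - 5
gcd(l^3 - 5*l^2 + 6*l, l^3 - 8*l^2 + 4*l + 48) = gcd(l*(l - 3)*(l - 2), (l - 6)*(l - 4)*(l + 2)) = 1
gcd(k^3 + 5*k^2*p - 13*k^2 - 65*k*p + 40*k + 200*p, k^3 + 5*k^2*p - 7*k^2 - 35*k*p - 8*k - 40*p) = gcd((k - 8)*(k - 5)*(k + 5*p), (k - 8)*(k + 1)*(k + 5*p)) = k^2 + 5*k*p - 8*k - 40*p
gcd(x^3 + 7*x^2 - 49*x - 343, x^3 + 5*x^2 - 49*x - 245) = x^2 - 49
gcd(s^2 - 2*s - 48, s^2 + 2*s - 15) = 1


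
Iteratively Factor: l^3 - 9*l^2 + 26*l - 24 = (l - 2)*(l^2 - 7*l + 12) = (l - 4)*(l - 2)*(l - 3)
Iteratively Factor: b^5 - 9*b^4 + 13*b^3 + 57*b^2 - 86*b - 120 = (b + 1)*(b^4 - 10*b^3 + 23*b^2 + 34*b - 120) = (b - 4)*(b + 1)*(b^3 - 6*b^2 - b + 30) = (b - 5)*(b - 4)*(b + 1)*(b^2 - b - 6) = (b - 5)*(b - 4)*(b + 1)*(b + 2)*(b - 3)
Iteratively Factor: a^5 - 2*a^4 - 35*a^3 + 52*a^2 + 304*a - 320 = (a + 4)*(a^4 - 6*a^3 - 11*a^2 + 96*a - 80) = (a + 4)^2*(a^3 - 10*a^2 + 29*a - 20) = (a - 1)*(a + 4)^2*(a^2 - 9*a + 20) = (a - 5)*(a - 1)*(a + 4)^2*(a - 4)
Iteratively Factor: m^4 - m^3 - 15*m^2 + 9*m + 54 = (m + 3)*(m^3 - 4*m^2 - 3*m + 18) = (m - 3)*(m + 3)*(m^2 - m - 6) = (m - 3)*(m + 2)*(m + 3)*(m - 3)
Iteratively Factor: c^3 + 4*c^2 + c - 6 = (c - 1)*(c^2 + 5*c + 6) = (c - 1)*(c + 3)*(c + 2)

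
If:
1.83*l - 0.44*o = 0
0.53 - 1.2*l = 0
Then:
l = 0.44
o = 1.84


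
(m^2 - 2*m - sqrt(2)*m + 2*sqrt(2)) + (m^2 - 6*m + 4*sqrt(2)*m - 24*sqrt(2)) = 2*m^2 - 8*m + 3*sqrt(2)*m - 22*sqrt(2)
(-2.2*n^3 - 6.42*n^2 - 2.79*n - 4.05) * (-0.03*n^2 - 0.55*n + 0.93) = 0.066*n^5 + 1.4026*n^4 + 1.5687*n^3 - 4.3146*n^2 - 0.3672*n - 3.7665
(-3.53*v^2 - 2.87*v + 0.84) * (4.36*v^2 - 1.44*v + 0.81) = -15.3908*v^4 - 7.43*v^3 + 4.9359*v^2 - 3.5343*v + 0.6804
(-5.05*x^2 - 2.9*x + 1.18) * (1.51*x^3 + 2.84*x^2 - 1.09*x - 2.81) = -7.6255*x^5 - 18.721*x^4 - 0.949699999999999*x^3 + 20.7027*x^2 + 6.8628*x - 3.3158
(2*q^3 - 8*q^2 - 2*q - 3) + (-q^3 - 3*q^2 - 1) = q^3 - 11*q^2 - 2*q - 4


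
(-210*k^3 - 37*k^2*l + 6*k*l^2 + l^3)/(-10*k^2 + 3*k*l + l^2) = (42*k^2 - k*l - l^2)/(2*k - l)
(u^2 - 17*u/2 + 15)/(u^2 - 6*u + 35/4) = 2*(u - 6)/(2*u - 7)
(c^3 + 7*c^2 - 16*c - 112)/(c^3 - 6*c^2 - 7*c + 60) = (c^2 + 11*c + 28)/(c^2 - 2*c - 15)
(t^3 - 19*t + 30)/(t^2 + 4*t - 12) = (t^2 + 2*t - 15)/(t + 6)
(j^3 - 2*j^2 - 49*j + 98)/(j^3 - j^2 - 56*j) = (j^2 - 9*j + 14)/(j*(j - 8))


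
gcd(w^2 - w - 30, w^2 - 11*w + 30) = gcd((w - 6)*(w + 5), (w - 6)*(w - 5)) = w - 6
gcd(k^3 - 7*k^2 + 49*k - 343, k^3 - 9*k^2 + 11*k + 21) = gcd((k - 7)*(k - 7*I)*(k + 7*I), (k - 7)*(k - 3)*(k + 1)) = k - 7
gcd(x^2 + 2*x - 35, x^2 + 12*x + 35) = x + 7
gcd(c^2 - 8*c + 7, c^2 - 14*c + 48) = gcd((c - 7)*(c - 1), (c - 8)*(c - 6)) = 1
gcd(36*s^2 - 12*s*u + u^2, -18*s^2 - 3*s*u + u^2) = 6*s - u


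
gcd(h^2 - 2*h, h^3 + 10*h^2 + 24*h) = h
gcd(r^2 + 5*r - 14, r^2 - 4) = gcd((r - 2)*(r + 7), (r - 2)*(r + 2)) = r - 2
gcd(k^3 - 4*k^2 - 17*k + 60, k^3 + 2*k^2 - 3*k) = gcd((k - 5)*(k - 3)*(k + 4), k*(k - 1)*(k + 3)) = 1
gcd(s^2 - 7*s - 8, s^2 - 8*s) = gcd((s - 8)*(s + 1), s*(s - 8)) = s - 8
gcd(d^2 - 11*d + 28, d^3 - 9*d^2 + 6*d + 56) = d^2 - 11*d + 28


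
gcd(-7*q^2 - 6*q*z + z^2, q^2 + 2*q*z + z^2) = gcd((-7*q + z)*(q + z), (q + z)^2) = q + z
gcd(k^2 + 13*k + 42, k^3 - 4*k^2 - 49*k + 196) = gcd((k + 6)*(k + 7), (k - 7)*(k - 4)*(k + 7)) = k + 7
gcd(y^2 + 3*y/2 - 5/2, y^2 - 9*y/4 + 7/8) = 1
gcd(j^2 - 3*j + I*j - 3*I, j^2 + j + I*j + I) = j + I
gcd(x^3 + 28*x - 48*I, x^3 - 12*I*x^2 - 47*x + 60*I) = x - 4*I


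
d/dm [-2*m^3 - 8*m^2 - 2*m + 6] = -6*m^2 - 16*m - 2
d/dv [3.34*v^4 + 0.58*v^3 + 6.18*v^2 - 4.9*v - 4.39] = 13.36*v^3 + 1.74*v^2 + 12.36*v - 4.9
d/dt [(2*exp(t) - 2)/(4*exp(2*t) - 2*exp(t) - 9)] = (-8*exp(2*t) + 16*exp(t) - 22)*exp(t)/(16*exp(4*t) - 16*exp(3*t) - 68*exp(2*t) + 36*exp(t) + 81)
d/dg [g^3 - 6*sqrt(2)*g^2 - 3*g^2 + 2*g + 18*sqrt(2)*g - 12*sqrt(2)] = 3*g^2 - 12*sqrt(2)*g - 6*g + 2 + 18*sqrt(2)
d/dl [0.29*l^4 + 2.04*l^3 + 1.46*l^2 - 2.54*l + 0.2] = 1.16*l^3 + 6.12*l^2 + 2.92*l - 2.54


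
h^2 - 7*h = h*(h - 7)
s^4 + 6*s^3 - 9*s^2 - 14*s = s*(s - 2)*(s + 1)*(s + 7)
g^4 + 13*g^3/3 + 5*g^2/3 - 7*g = g*(g - 1)*(g + 7/3)*(g + 3)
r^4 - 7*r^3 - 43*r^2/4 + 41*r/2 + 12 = (r - 8)*(r - 3/2)*(r + 1/2)*(r + 2)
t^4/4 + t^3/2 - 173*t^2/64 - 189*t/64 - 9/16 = (t/4 + 1)*(t - 3)*(t + 1/4)*(t + 3/4)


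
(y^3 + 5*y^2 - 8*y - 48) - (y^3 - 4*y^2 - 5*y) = 9*y^2 - 3*y - 48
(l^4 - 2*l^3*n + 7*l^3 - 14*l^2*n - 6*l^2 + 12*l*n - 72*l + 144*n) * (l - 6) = l^5 - 2*l^4*n + l^4 - 2*l^3*n - 48*l^3 + 96*l^2*n - 36*l^2 + 72*l*n + 432*l - 864*n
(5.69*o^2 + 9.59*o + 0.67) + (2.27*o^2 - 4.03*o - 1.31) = 7.96*o^2 + 5.56*o - 0.64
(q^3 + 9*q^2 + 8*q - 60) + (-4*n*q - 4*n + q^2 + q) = -4*n*q - 4*n + q^3 + 10*q^2 + 9*q - 60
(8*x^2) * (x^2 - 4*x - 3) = 8*x^4 - 32*x^3 - 24*x^2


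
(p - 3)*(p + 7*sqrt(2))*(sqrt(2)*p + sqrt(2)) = sqrt(2)*p^3 - 2*sqrt(2)*p^2 + 14*p^2 - 28*p - 3*sqrt(2)*p - 42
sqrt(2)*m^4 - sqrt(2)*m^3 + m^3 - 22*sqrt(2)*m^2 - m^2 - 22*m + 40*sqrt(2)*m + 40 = (m - 4)*(m - 2)*(m + 5)*(sqrt(2)*m + 1)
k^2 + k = k*(k + 1)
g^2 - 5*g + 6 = (g - 3)*(g - 2)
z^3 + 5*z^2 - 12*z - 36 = (z - 3)*(z + 2)*(z + 6)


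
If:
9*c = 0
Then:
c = 0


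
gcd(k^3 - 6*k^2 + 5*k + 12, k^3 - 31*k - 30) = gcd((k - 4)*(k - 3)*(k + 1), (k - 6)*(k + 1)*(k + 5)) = k + 1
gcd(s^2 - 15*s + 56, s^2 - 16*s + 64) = s - 8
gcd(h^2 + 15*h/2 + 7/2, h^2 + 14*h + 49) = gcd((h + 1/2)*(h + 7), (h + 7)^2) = h + 7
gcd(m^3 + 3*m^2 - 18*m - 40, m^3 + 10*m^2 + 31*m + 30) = m^2 + 7*m + 10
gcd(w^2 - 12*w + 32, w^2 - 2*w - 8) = w - 4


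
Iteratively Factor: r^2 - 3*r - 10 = (r + 2)*(r - 5)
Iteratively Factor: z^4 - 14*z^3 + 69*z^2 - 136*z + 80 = (z - 4)*(z^3 - 10*z^2 + 29*z - 20) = (z - 4)^2*(z^2 - 6*z + 5) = (z - 4)^2*(z - 1)*(z - 5)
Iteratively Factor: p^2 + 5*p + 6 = (p + 2)*(p + 3)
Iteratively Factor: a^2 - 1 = (a - 1)*(a + 1)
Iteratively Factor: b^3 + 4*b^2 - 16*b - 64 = (b - 4)*(b^2 + 8*b + 16) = (b - 4)*(b + 4)*(b + 4)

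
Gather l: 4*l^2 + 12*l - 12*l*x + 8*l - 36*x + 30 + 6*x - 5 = 4*l^2 + l*(20 - 12*x) - 30*x + 25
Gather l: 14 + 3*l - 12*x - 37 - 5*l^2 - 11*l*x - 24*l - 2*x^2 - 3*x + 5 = -5*l^2 + l*(-11*x - 21) - 2*x^2 - 15*x - 18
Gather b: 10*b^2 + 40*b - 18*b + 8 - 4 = 10*b^2 + 22*b + 4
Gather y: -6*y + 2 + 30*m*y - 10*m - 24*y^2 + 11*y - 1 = -10*m - 24*y^2 + y*(30*m + 5) + 1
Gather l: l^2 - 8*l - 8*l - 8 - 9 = l^2 - 16*l - 17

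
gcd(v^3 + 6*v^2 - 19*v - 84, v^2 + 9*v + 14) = v + 7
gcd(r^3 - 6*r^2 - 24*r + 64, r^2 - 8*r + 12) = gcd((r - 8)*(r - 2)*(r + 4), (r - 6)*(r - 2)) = r - 2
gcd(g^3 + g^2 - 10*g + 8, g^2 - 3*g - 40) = 1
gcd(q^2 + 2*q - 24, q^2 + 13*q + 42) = q + 6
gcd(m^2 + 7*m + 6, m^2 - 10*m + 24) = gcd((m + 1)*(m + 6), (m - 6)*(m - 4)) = 1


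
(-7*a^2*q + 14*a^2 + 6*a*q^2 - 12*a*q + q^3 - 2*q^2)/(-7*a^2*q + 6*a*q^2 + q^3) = (q - 2)/q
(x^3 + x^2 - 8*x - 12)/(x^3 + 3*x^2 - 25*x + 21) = (x^2 + 4*x + 4)/(x^2 + 6*x - 7)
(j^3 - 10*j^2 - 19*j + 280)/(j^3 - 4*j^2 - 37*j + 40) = (j - 7)/(j - 1)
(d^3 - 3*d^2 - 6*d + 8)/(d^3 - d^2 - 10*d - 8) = (d - 1)/(d + 1)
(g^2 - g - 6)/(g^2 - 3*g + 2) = (g^2 - g - 6)/(g^2 - 3*g + 2)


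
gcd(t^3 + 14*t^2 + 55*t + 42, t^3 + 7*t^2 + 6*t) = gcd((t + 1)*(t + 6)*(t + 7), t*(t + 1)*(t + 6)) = t^2 + 7*t + 6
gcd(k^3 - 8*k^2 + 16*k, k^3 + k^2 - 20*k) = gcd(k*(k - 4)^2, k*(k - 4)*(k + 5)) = k^2 - 4*k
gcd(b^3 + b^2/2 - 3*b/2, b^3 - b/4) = b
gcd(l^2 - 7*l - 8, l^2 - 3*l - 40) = l - 8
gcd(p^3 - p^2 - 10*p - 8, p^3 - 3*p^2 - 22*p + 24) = 1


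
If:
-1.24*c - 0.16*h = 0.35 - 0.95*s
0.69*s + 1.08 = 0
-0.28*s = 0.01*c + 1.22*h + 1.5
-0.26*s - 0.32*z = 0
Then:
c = -1.37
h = -0.86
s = -1.57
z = 1.27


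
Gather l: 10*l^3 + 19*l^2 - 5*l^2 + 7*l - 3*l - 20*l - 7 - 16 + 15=10*l^3 + 14*l^2 - 16*l - 8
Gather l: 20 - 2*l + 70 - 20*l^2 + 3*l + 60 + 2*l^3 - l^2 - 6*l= 2*l^3 - 21*l^2 - 5*l + 150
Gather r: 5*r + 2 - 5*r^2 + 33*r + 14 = -5*r^2 + 38*r + 16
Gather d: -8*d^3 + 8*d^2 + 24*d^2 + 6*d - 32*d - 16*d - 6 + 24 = -8*d^3 + 32*d^2 - 42*d + 18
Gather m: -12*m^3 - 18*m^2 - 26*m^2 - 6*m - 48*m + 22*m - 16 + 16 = -12*m^3 - 44*m^2 - 32*m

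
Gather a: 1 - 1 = 0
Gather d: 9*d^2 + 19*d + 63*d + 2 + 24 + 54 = 9*d^2 + 82*d + 80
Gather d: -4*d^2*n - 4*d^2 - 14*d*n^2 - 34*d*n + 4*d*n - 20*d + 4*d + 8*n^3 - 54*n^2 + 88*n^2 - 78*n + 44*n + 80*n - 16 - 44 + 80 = d^2*(-4*n - 4) + d*(-14*n^2 - 30*n - 16) + 8*n^3 + 34*n^2 + 46*n + 20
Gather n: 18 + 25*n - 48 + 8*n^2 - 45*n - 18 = 8*n^2 - 20*n - 48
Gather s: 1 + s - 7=s - 6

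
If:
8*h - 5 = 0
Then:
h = 5/8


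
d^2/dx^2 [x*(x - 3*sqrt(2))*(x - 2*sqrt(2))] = 6*x - 10*sqrt(2)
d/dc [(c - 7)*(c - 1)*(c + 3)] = 3*c^2 - 10*c - 17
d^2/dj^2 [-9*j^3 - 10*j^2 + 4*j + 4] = -54*j - 20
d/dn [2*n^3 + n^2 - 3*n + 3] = 6*n^2 + 2*n - 3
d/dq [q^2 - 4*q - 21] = 2*q - 4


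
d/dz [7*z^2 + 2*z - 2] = 14*z + 2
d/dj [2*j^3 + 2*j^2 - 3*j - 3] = 6*j^2 + 4*j - 3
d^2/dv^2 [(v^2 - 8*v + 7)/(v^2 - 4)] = 2*(-8*v^3 + 33*v^2 - 96*v + 44)/(v^6 - 12*v^4 + 48*v^2 - 64)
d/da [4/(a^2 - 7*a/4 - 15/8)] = 64*(7 - 8*a)/(-8*a^2 + 14*a + 15)^2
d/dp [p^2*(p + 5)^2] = 2*p*(p + 5)*(2*p + 5)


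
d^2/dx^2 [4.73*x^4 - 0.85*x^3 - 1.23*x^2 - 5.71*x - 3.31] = 56.76*x^2 - 5.1*x - 2.46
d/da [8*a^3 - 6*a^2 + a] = 24*a^2 - 12*a + 1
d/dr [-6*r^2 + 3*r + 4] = 3 - 12*r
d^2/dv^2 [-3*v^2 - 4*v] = -6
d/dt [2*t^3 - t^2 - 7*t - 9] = 6*t^2 - 2*t - 7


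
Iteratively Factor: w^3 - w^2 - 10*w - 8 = (w + 2)*(w^2 - 3*w - 4) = (w - 4)*(w + 2)*(w + 1)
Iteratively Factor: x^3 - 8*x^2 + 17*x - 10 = (x - 2)*(x^2 - 6*x + 5) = (x - 5)*(x - 2)*(x - 1)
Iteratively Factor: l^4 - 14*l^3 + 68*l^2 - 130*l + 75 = (l - 3)*(l^3 - 11*l^2 + 35*l - 25) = (l - 5)*(l - 3)*(l^2 - 6*l + 5) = (l - 5)*(l - 3)*(l - 1)*(l - 5)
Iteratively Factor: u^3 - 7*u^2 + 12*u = (u)*(u^2 - 7*u + 12) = u*(u - 3)*(u - 4)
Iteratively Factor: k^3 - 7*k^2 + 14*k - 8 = (k - 2)*(k^2 - 5*k + 4) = (k - 4)*(k - 2)*(k - 1)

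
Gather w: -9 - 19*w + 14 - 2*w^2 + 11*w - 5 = -2*w^2 - 8*w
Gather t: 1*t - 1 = t - 1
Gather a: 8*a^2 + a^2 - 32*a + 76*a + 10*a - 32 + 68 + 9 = 9*a^2 + 54*a + 45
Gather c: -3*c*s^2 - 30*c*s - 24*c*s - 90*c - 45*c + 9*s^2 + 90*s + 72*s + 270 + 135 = c*(-3*s^2 - 54*s - 135) + 9*s^2 + 162*s + 405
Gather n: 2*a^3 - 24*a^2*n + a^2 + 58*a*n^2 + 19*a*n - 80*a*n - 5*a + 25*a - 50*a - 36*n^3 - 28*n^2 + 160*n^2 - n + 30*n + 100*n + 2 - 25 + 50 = 2*a^3 + a^2 - 30*a - 36*n^3 + n^2*(58*a + 132) + n*(-24*a^2 - 61*a + 129) + 27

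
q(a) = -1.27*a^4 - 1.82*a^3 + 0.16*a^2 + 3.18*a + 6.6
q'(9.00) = -4139.52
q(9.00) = -9611.07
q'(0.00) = 3.18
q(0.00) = 6.60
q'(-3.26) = 120.11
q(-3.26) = -82.45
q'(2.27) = -83.65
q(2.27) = -40.37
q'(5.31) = -909.66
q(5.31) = -1254.17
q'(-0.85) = 2.08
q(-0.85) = 4.47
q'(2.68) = -132.96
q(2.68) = -84.28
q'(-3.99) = 237.67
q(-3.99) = -209.81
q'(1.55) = -28.36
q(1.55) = -2.19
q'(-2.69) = 61.69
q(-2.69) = -31.87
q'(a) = -5.08*a^3 - 5.46*a^2 + 0.32*a + 3.18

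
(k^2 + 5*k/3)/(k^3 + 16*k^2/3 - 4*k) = (3*k + 5)/(3*k^2 + 16*k - 12)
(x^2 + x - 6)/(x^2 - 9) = (x - 2)/(x - 3)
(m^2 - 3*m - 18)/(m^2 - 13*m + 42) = (m + 3)/(m - 7)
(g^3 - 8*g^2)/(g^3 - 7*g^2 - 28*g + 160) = g^2/(g^2 + g - 20)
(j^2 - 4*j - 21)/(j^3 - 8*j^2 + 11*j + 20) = (j^2 - 4*j - 21)/(j^3 - 8*j^2 + 11*j + 20)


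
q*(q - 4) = q^2 - 4*q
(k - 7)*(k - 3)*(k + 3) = k^3 - 7*k^2 - 9*k + 63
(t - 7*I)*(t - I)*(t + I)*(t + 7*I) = t^4 + 50*t^2 + 49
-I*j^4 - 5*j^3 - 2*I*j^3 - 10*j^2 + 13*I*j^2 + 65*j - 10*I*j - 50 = (j - 2)*(j + 5)*(j - 5*I)*(-I*j + I)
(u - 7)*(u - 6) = u^2 - 13*u + 42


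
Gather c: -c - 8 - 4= -c - 12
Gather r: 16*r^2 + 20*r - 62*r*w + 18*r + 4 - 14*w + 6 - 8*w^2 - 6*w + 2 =16*r^2 + r*(38 - 62*w) - 8*w^2 - 20*w + 12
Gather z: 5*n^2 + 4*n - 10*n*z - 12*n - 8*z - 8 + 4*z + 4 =5*n^2 - 8*n + z*(-10*n - 4) - 4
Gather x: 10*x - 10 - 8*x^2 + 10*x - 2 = -8*x^2 + 20*x - 12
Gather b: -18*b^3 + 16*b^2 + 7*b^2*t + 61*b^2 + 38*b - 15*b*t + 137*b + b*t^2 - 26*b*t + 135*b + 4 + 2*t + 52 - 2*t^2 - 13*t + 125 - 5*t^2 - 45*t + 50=-18*b^3 + b^2*(7*t + 77) + b*(t^2 - 41*t + 310) - 7*t^2 - 56*t + 231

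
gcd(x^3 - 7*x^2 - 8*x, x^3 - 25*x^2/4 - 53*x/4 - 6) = x^2 - 7*x - 8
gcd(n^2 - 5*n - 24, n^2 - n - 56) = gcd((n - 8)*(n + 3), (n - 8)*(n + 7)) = n - 8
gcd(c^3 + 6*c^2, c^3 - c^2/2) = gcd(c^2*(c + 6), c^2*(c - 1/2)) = c^2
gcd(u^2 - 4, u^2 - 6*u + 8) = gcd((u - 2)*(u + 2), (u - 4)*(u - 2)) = u - 2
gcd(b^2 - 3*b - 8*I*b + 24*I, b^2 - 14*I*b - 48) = b - 8*I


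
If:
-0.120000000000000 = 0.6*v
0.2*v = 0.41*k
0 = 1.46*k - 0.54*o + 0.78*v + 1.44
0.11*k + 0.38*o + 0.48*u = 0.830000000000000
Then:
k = -0.10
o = 2.11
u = 0.08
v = -0.20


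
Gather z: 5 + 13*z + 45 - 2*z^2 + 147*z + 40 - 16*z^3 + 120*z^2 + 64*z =-16*z^3 + 118*z^2 + 224*z + 90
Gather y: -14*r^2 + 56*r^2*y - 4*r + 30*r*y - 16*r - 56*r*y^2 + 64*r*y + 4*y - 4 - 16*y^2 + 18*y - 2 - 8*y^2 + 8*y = -14*r^2 - 20*r + y^2*(-56*r - 24) + y*(56*r^2 + 94*r + 30) - 6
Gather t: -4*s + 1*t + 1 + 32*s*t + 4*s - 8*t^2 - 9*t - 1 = -8*t^2 + t*(32*s - 8)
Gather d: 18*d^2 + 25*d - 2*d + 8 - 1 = 18*d^2 + 23*d + 7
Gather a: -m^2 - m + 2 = -m^2 - m + 2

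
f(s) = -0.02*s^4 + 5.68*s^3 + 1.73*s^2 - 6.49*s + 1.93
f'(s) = -0.08*s^3 + 17.04*s^2 + 3.46*s - 6.49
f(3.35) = 210.63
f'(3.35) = 193.32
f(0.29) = 0.33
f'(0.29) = -4.06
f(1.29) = 8.57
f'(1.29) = 26.16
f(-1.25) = 1.60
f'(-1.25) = 15.97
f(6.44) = 1514.55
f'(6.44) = 701.14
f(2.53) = 87.75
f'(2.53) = 110.04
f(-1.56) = -5.42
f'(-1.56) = 29.88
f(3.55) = 251.63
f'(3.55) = 216.96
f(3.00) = 149.77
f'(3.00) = 155.09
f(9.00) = 4093.15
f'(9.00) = 1346.57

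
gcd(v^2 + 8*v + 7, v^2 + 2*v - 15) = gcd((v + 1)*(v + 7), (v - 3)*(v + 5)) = 1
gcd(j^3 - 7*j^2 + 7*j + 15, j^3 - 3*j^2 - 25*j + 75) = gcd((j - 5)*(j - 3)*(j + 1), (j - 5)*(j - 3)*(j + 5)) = j^2 - 8*j + 15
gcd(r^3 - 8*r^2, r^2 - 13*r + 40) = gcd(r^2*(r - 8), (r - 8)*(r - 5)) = r - 8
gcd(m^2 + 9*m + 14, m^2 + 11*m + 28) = m + 7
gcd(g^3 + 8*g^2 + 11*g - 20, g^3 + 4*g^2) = g + 4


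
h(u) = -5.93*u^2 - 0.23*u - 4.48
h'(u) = -11.86*u - 0.23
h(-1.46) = -16.78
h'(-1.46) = 17.09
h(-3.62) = -81.36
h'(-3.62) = 42.70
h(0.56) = -6.47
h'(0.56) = -6.87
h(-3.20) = -64.47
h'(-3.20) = 37.72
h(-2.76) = -49.02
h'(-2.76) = 32.50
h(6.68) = -270.63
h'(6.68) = -79.45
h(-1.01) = -10.30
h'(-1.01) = 11.75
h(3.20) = -65.94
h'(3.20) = -38.18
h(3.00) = -58.54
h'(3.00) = -35.81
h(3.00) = -58.54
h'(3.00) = -35.81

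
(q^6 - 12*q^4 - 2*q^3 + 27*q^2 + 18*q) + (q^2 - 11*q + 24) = q^6 - 12*q^4 - 2*q^3 + 28*q^2 + 7*q + 24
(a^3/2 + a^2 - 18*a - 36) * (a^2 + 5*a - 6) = a^5/2 + 7*a^4/2 - 16*a^3 - 132*a^2 - 72*a + 216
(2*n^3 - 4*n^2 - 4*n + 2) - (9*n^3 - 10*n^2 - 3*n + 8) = -7*n^3 + 6*n^2 - n - 6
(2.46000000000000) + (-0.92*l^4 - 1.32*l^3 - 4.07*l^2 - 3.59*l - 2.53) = -0.92*l^4 - 1.32*l^3 - 4.07*l^2 - 3.59*l - 0.0699999999999998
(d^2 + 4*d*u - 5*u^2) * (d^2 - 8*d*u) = d^4 - 4*d^3*u - 37*d^2*u^2 + 40*d*u^3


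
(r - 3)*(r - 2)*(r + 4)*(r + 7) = r^4 + 6*r^3 - 21*r^2 - 74*r + 168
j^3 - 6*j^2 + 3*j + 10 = (j - 5)*(j - 2)*(j + 1)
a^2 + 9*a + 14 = (a + 2)*(a + 7)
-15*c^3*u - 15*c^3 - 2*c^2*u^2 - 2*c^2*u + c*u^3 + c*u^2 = (-5*c + u)*(3*c + u)*(c*u + c)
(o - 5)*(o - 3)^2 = o^3 - 11*o^2 + 39*o - 45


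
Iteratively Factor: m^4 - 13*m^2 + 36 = (m + 2)*(m^3 - 2*m^2 - 9*m + 18) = (m - 3)*(m + 2)*(m^2 + m - 6) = (m - 3)*(m - 2)*(m + 2)*(m + 3)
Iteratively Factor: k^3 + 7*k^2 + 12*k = (k + 3)*(k^2 + 4*k) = k*(k + 3)*(k + 4)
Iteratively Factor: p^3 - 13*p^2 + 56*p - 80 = (p - 4)*(p^2 - 9*p + 20) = (p - 4)^2*(p - 5)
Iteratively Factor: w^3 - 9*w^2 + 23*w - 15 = (w - 1)*(w^2 - 8*w + 15) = (w - 3)*(w - 1)*(w - 5)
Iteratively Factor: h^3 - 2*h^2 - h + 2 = (h + 1)*(h^2 - 3*h + 2) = (h - 1)*(h + 1)*(h - 2)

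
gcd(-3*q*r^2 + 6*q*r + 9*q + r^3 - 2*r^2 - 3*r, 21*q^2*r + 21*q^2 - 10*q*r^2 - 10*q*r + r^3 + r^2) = 3*q*r + 3*q - r^2 - r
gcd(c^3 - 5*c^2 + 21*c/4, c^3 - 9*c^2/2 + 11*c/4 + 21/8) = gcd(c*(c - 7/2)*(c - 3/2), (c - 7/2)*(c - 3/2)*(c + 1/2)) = c^2 - 5*c + 21/4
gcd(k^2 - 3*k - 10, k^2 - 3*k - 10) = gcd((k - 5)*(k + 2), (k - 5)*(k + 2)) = k^2 - 3*k - 10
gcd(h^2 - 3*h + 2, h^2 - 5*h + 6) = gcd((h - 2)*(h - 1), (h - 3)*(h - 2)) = h - 2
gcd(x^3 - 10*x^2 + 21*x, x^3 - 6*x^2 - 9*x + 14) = x - 7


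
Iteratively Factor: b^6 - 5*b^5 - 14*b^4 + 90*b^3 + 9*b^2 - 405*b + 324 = (b - 3)*(b^5 - 2*b^4 - 20*b^3 + 30*b^2 + 99*b - 108) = (b - 4)*(b - 3)*(b^4 + 2*b^3 - 12*b^2 - 18*b + 27) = (b - 4)*(b - 3)*(b - 1)*(b^3 + 3*b^2 - 9*b - 27) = (b - 4)*(b - 3)*(b - 1)*(b + 3)*(b^2 - 9) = (b - 4)*(b - 3)*(b - 1)*(b + 3)^2*(b - 3)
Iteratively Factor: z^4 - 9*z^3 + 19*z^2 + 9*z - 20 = (z - 4)*(z^3 - 5*z^2 - z + 5) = (z - 5)*(z - 4)*(z^2 - 1) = (z - 5)*(z - 4)*(z + 1)*(z - 1)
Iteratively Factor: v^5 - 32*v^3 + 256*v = (v)*(v^4 - 32*v^2 + 256) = v*(v - 4)*(v^3 + 4*v^2 - 16*v - 64) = v*(v - 4)*(v + 4)*(v^2 - 16) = v*(v - 4)^2*(v + 4)*(v + 4)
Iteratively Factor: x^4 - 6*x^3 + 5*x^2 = (x - 5)*(x^3 - x^2) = x*(x - 5)*(x^2 - x) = x*(x - 5)*(x - 1)*(x)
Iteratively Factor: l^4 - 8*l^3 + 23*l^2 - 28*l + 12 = (l - 1)*(l^3 - 7*l^2 + 16*l - 12) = (l - 3)*(l - 1)*(l^2 - 4*l + 4) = (l - 3)*(l - 2)*(l - 1)*(l - 2)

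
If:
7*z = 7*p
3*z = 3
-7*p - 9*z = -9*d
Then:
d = 16/9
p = 1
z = 1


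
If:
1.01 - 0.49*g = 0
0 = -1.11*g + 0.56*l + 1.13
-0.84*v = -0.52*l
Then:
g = 2.06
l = 2.07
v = 1.28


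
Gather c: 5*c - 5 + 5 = 5*c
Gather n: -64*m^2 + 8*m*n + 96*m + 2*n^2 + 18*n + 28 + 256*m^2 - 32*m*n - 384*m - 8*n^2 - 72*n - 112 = 192*m^2 - 288*m - 6*n^2 + n*(-24*m - 54) - 84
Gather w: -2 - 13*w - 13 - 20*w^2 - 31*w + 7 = -20*w^2 - 44*w - 8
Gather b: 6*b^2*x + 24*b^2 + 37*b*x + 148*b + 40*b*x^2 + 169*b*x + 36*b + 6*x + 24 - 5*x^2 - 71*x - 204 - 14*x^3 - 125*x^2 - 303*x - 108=b^2*(6*x + 24) + b*(40*x^2 + 206*x + 184) - 14*x^3 - 130*x^2 - 368*x - 288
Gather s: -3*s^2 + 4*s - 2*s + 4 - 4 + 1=-3*s^2 + 2*s + 1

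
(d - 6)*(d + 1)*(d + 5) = d^3 - 31*d - 30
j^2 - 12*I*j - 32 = (j - 8*I)*(j - 4*I)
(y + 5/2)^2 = y^2 + 5*y + 25/4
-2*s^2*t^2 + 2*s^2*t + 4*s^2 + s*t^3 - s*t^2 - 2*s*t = (-2*s + t)*(t - 2)*(s*t + s)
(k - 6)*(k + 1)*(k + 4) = k^3 - k^2 - 26*k - 24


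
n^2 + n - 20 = (n - 4)*(n + 5)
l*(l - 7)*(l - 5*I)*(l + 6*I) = l^4 - 7*l^3 + I*l^3 + 30*l^2 - 7*I*l^2 - 210*l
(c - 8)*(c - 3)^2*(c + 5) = c^4 - 9*c^3 - 13*c^2 + 213*c - 360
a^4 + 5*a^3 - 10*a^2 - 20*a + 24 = (a - 2)*(a - 1)*(a + 2)*(a + 6)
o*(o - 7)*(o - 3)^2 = o^4 - 13*o^3 + 51*o^2 - 63*o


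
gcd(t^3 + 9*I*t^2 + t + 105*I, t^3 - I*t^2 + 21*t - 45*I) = t^2 + 2*I*t + 15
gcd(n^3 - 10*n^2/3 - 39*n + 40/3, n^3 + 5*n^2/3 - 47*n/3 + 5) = n^2 + 14*n/3 - 5/3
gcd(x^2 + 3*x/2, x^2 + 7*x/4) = x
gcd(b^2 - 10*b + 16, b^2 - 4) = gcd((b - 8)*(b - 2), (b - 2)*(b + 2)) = b - 2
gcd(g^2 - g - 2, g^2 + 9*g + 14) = 1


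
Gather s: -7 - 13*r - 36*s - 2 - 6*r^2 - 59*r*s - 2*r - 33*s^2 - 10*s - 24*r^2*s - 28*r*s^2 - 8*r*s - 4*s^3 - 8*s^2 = -6*r^2 - 15*r - 4*s^3 + s^2*(-28*r - 41) + s*(-24*r^2 - 67*r - 46) - 9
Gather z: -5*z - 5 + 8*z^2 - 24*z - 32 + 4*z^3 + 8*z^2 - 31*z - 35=4*z^3 + 16*z^2 - 60*z - 72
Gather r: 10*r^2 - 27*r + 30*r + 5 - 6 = 10*r^2 + 3*r - 1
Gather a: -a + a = 0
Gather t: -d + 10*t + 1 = -d + 10*t + 1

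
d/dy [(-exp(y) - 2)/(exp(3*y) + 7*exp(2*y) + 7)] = ((exp(y) + 2)*(3*exp(y) + 14)*exp(y) - exp(3*y) - 7*exp(2*y) - 7)*exp(y)/(exp(3*y) + 7*exp(2*y) + 7)^2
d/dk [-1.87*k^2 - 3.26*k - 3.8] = -3.74*k - 3.26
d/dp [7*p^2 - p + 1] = 14*p - 1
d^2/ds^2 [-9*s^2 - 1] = -18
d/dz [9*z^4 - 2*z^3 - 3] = z^2*(36*z - 6)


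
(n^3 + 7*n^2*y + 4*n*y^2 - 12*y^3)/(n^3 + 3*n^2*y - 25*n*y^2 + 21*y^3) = (-n^2 - 8*n*y - 12*y^2)/(-n^2 - 4*n*y + 21*y^2)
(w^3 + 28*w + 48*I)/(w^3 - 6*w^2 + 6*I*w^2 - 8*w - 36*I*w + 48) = (w - 6*I)/(w - 6)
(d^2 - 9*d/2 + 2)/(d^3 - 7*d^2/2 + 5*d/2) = (2*d^2 - 9*d + 4)/(d*(2*d^2 - 7*d + 5))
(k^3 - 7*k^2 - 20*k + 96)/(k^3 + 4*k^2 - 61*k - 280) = (k^2 + k - 12)/(k^2 + 12*k + 35)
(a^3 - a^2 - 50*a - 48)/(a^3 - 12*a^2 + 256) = (a^2 + 7*a + 6)/(a^2 - 4*a - 32)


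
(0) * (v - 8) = 0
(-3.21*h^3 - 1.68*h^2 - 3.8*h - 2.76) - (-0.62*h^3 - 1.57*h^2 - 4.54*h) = -2.59*h^3 - 0.11*h^2 + 0.74*h - 2.76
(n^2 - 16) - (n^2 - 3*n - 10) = 3*n - 6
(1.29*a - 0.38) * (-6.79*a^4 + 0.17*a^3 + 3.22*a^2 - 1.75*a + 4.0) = -8.7591*a^5 + 2.7995*a^4 + 4.0892*a^3 - 3.4811*a^2 + 5.825*a - 1.52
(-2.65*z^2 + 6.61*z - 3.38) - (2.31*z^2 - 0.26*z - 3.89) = -4.96*z^2 + 6.87*z + 0.51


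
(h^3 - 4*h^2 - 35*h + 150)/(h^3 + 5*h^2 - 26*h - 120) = (h - 5)/(h + 4)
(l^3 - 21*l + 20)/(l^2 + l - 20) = l - 1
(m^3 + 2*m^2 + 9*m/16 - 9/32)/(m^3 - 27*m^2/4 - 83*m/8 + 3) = (m + 3/4)/(m - 8)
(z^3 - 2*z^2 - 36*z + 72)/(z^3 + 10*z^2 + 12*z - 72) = (z - 6)/(z + 6)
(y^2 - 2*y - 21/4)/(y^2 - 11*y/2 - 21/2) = (y - 7/2)/(y - 7)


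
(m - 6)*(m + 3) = m^2 - 3*m - 18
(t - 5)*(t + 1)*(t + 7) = t^3 + 3*t^2 - 33*t - 35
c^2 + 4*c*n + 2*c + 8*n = (c + 2)*(c + 4*n)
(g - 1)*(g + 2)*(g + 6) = g^3 + 7*g^2 + 4*g - 12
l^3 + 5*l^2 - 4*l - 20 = (l - 2)*(l + 2)*(l + 5)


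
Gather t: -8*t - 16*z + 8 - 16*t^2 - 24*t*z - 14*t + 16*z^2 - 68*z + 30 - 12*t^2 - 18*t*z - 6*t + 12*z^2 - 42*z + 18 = -28*t^2 + t*(-42*z - 28) + 28*z^2 - 126*z + 56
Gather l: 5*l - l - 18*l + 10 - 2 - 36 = -14*l - 28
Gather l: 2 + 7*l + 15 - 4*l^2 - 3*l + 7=-4*l^2 + 4*l + 24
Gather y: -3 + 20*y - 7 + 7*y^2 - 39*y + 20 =7*y^2 - 19*y + 10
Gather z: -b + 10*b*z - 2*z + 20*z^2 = -b + 20*z^2 + z*(10*b - 2)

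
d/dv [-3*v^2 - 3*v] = -6*v - 3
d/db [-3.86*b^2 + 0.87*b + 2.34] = 0.87 - 7.72*b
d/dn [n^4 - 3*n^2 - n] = 4*n^3 - 6*n - 1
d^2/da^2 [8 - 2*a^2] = -4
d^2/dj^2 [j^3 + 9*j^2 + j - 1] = 6*j + 18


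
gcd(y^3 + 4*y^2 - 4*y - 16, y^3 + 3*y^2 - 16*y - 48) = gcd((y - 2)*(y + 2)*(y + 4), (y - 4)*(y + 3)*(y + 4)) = y + 4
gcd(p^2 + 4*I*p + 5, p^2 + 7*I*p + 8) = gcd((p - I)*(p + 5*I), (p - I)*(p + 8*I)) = p - I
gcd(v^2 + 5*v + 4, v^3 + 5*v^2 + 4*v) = v^2 + 5*v + 4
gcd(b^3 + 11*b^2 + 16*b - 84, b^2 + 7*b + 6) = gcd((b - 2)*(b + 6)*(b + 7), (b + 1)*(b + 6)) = b + 6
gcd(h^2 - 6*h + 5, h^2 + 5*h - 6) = h - 1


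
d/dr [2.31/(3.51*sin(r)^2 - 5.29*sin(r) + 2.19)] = (12.2199 - 16.2162*sin(r))*cos(r)/(3.51*sin(r)^2 - 5.29*sin(r) + 2.19)^2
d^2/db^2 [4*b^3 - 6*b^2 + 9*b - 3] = 24*b - 12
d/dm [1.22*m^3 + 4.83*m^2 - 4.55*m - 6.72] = 3.66*m^2 + 9.66*m - 4.55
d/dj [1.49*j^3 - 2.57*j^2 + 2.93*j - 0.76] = 4.47*j^2 - 5.14*j + 2.93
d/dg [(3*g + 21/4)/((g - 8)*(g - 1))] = 3*(-4*g^2 - 14*g + 95)/(4*(g^4 - 18*g^3 + 97*g^2 - 144*g + 64))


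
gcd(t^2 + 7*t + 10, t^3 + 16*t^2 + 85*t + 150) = t + 5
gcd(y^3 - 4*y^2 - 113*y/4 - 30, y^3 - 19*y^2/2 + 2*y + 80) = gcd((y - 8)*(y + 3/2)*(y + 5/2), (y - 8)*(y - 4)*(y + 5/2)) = y^2 - 11*y/2 - 20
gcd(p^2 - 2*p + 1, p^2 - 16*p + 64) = 1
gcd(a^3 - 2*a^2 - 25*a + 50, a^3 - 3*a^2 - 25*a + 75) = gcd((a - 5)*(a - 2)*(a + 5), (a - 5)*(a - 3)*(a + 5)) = a^2 - 25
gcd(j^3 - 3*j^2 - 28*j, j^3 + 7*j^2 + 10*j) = j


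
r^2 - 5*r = r*(r - 5)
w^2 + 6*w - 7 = (w - 1)*(w + 7)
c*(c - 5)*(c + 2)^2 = c^4 - c^3 - 16*c^2 - 20*c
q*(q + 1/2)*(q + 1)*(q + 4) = q^4 + 11*q^3/2 + 13*q^2/2 + 2*q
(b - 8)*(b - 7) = b^2 - 15*b + 56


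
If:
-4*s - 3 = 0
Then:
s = -3/4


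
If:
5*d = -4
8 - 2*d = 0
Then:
No Solution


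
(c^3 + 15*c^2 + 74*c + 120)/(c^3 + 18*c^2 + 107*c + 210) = (c + 4)/(c + 7)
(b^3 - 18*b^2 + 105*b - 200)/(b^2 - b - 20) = (b^2 - 13*b + 40)/(b + 4)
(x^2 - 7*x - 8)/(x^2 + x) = (x - 8)/x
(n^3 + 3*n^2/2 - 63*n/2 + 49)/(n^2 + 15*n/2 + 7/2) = (2*n^2 - 11*n + 14)/(2*n + 1)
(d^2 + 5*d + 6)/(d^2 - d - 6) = (d + 3)/(d - 3)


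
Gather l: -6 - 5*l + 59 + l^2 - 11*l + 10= l^2 - 16*l + 63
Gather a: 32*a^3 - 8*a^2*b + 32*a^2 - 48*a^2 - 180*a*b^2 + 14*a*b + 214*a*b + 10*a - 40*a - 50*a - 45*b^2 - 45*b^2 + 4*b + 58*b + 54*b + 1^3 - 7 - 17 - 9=32*a^3 + a^2*(-8*b - 16) + a*(-180*b^2 + 228*b - 80) - 90*b^2 + 116*b - 32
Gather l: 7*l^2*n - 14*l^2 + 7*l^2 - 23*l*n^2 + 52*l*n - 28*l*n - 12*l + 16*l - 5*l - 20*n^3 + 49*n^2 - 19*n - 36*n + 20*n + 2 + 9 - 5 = l^2*(7*n - 7) + l*(-23*n^2 + 24*n - 1) - 20*n^3 + 49*n^2 - 35*n + 6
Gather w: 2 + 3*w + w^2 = w^2 + 3*w + 2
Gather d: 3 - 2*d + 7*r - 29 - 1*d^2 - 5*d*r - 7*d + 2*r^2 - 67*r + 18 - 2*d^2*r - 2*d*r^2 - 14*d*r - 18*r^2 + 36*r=d^2*(-2*r - 1) + d*(-2*r^2 - 19*r - 9) - 16*r^2 - 24*r - 8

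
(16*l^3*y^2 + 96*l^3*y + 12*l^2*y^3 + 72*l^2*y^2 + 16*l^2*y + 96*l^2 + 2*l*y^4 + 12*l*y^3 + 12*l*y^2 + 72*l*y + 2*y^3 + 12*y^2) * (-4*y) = -64*l^3*y^3 - 384*l^3*y^2 - 48*l^2*y^4 - 288*l^2*y^3 - 64*l^2*y^2 - 384*l^2*y - 8*l*y^5 - 48*l*y^4 - 48*l*y^3 - 288*l*y^2 - 8*y^4 - 48*y^3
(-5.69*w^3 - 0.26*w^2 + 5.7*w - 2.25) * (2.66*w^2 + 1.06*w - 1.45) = -15.1354*w^5 - 6.723*w^4 + 23.1369*w^3 + 0.434*w^2 - 10.65*w + 3.2625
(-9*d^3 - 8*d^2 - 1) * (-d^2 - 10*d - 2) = 9*d^5 + 98*d^4 + 98*d^3 + 17*d^2 + 10*d + 2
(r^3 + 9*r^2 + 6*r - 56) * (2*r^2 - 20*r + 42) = 2*r^5 - 2*r^4 - 126*r^3 + 146*r^2 + 1372*r - 2352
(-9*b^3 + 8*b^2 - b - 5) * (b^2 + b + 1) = -9*b^5 - b^4 - 2*b^3 + 2*b^2 - 6*b - 5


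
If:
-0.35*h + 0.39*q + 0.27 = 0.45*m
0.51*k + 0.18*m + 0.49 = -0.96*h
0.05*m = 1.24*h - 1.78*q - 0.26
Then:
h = 1.4257167680278*q + 0.226759339704605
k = -2.59821127408392*q - 1.53714246776034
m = 0.423631624674196 - 0.242224152910513*q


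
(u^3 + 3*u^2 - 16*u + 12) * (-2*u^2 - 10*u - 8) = -2*u^5 - 16*u^4 - 6*u^3 + 112*u^2 + 8*u - 96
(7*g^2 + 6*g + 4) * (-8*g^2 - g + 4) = -56*g^4 - 55*g^3 - 10*g^2 + 20*g + 16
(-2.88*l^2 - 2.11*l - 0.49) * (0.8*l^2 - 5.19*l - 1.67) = -2.304*l^4 + 13.2592*l^3 + 15.3685*l^2 + 6.0668*l + 0.8183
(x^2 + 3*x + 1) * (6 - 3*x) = -3*x^3 - 3*x^2 + 15*x + 6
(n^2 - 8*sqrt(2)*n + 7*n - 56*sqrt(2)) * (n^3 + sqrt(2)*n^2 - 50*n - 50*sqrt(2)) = n^5 - 7*sqrt(2)*n^4 + 7*n^4 - 49*sqrt(2)*n^3 - 66*n^3 - 462*n^2 + 350*sqrt(2)*n^2 + 800*n + 2450*sqrt(2)*n + 5600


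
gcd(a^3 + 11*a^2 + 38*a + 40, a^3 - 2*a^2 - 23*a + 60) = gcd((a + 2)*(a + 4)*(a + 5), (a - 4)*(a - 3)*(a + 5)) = a + 5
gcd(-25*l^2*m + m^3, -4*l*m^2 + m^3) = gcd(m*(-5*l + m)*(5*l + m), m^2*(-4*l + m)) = m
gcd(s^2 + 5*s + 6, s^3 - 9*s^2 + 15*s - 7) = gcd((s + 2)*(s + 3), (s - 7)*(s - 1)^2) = 1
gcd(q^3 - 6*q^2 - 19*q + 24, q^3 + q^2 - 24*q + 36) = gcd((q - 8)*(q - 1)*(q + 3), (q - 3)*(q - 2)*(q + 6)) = 1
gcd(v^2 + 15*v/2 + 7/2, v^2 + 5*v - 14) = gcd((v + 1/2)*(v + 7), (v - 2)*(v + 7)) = v + 7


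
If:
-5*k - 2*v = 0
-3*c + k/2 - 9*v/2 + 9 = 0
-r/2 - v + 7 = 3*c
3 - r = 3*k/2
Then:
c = 283/204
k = -7/17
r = 123/34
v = 35/34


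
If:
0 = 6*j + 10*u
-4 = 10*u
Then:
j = 2/3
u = -2/5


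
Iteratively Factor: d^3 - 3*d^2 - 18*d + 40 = (d - 5)*(d^2 + 2*d - 8) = (d - 5)*(d + 4)*(d - 2)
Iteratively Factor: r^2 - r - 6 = (r + 2)*(r - 3)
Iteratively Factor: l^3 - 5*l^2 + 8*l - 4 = (l - 2)*(l^2 - 3*l + 2) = (l - 2)^2*(l - 1)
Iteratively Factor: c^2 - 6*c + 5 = (c - 1)*(c - 5)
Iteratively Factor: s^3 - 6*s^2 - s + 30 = (s + 2)*(s^2 - 8*s + 15) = (s - 3)*(s + 2)*(s - 5)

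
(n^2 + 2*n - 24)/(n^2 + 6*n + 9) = (n^2 + 2*n - 24)/(n^2 + 6*n + 9)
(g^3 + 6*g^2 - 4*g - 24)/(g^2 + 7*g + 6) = (g^2 - 4)/(g + 1)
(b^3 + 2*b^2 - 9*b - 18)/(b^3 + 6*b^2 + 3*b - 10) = (b^2 - 9)/(b^2 + 4*b - 5)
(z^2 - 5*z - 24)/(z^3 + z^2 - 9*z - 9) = (z - 8)/(z^2 - 2*z - 3)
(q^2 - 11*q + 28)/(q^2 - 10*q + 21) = (q - 4)/(q - 3)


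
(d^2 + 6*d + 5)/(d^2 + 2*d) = (d^2 + 6*d + 5)/(d*(d + 2))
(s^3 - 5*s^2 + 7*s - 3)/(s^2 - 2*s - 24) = (-s^3 + 5*s^2 - 7*s + 3)/(-s^2 + 2*s + 24)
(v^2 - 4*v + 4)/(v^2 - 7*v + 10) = (v - 2)/(v - 5)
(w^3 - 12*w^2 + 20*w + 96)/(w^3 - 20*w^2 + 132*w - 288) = (w + 2)/(w - 6)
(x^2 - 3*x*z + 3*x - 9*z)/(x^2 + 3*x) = (x - 3*z)/x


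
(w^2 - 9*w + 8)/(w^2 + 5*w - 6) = (w - 8)/(w + 6)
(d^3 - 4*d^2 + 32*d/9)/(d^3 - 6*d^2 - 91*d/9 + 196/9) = d*(3*d - 8)/(3*d^2 - 14*d - 49)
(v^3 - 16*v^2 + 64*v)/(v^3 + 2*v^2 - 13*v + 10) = v*(v^2 - 16*v + 64)/(v^3 + 2*v^2 - 13*v + 10)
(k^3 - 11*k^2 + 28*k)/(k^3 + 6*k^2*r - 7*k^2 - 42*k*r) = (k - 4)/(k + 6*r)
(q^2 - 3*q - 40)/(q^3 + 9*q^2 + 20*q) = (q - 8)/(q*(q + 4))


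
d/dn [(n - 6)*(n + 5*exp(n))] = n + (n - 6)*(5*exp(n) + 1) + 5*exp(n)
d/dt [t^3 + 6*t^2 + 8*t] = 3*t^2 + 12*t + 8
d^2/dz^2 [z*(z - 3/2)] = 2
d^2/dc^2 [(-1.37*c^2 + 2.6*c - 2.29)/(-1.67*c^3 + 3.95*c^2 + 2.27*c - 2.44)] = (7.641586*c^6 - 43.50684*c^5 + 210.70557*c^4 - 445.264314*c^3 + 368.649504*c^2 - 83.140842*c + 55.253426)/(4.657463*c^9 - 33.048465*c^8 + 59.176116*c^7 + 48.629203*c^6 - 177.009756*c^5 - 2.35034099999999*c^4 + 149.400013*c^3 - 32.830932*c^2 - 40.544016*c + 14.526784)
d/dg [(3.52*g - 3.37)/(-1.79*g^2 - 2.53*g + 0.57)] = (6.3008*g^2 - 12.0646*g - 6.5197)/(3.2041*g^4 + 9.0574*g^3 + 4.3603*g^2 - 2.8842*g + 0.3249)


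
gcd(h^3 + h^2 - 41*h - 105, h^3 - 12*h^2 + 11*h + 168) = h^2 - 4*h - 21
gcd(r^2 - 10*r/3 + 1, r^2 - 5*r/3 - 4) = r - 3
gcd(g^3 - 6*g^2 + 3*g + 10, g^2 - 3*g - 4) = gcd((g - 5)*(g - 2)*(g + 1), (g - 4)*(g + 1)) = g + 1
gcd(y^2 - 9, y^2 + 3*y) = y + 3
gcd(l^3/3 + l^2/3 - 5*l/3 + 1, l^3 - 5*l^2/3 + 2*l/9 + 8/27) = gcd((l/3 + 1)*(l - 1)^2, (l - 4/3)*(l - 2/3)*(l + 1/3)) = 1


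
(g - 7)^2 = g^2 - 14*g + 49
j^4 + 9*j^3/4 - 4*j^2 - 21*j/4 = j*(j - 7/4)*(j + 1)*(j + 3)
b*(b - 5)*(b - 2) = b^3 - 7*b^2 + 10*b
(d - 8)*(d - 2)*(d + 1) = d^3 - 9*d^2 + 6*d + 16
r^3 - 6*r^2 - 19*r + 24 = (r - 8)*(r - 1)*(r + 3)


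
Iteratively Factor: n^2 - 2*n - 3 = (n + 1)*(n - 3)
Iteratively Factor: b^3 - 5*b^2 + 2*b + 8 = (b - 2)*(b^2 - 3*b - 4) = (b - 4)*(b - 2)*(b + 1)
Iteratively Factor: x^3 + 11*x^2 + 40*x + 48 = (x + 3)*(x^2 + 8*x + 16) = (x + 3)*(x + 4)*(x + 4)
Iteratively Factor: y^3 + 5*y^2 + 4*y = (y + 4)*(y^2 + y) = (y + 1)*(y + 4)*(y)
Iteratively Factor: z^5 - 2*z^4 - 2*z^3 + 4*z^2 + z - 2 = (z - 1)*(z^4 - z^3 - 3*z^2 + z + 2) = (z - 1)*(z + 1)*(z^3 - 2*z^2 - z + 2) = (z - 1)*(z + 1)^2*(z^2 - 3*z + 2) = (z - 1)^2*(z + 1)^2*(z - 2)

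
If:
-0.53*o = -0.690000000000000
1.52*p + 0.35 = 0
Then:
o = 1.30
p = -0.23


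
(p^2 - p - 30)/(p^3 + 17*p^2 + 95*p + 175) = (p - 6)/(p^2 + 12*p + 35)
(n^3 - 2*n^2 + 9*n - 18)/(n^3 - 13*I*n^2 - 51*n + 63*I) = (n^2 + n*(-2 + 3*I) - 6*I)/(n^2 - 10*I*n - 21)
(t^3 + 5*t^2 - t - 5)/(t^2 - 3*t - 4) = (t^2 + 4*t - 5)/(t - 4)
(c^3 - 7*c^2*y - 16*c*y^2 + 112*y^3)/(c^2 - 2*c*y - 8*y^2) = (c^2 - 3*c*y - 28*y^2)/(c + 2*y)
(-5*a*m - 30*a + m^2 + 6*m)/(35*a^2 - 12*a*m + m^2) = (-m - 6)/(7*a - m)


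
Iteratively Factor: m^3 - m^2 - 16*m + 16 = (m - 1)*(m^2 - 16) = (m - 4)*(m - 1)*(m + 4)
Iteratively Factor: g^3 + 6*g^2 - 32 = (g + 4)*(g^2 + 2*g - 8) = (g - 2)*(g + 4)*(g + 4)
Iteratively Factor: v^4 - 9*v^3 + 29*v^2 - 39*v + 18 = (v - 1)*(v^3 - 8*v^2 + 21*v - 18) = (v - 3)*(v - 1)*(v^2 - 5*v + 6) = (v - 3)*(v - 2)*(v - 1)*(v - 3)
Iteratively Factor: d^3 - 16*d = (d)*(d^2 - 16) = d*(d - 4)*(d + 4)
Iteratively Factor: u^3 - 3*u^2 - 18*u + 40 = (u + 4)*(u^2 - 7*u + 10) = (u - 2)*(u + 4)*(u - 5)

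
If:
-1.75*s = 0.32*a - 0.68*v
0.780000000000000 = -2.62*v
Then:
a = -5.46875*s - 0.63263358778626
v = -0.30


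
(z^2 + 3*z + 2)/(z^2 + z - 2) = (z + 1)/(z - 1)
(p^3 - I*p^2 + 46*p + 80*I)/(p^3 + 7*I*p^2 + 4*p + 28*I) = (p^2 - 3*I*p + 40)/(p^2 + 5*I*p + 14)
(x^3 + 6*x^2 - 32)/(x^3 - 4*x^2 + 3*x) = (x^3 + 6*x^2 - 32)/(x*(x^2 - 4*x + 3))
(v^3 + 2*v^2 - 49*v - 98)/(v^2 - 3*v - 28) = (v^2 + 9*v + 14)/(v + 4)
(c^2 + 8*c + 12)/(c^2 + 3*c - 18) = (c + 2)/(c - 3)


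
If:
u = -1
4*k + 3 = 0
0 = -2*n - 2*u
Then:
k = -3/4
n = 1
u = -1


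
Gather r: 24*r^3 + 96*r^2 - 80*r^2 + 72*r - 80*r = 24*r^3 + 16*r^2 - 8*r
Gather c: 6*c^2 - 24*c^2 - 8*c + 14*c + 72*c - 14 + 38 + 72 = -18*c^2 + 78*c + 96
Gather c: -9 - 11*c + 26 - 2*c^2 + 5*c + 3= -2*c^2 - 6*c + 20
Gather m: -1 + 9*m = 9*m - 1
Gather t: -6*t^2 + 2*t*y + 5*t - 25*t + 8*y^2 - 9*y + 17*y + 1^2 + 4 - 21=-6*t^2 + t*(2*y - 20) + 8*y^2 + 8*y - 16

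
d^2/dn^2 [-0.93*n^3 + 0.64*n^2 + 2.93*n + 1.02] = 1.28 - 5.58*n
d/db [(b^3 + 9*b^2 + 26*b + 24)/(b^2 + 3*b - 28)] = (b^4 + 6*b^3 - 83*b^2 - 552*b - 800)/(b^4 + 6*b^3 - 47*b^2 - 168*b + 784)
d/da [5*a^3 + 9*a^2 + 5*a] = 15*a^2 + 18*a + 5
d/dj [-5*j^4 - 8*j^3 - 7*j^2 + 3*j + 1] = -20*j^3 - 24*j^2 - 14*j + 3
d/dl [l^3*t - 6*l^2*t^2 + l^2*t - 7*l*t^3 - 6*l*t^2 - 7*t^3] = t*(3*l^2 - 12*l*t + 2*l - 7*t^2 - 6*t)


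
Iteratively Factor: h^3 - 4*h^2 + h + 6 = (h - 3)*(h^2 - h - 2) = (h - 3)*(h - 2)*(h + 1)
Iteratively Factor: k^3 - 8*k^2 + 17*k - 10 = (k - 1)*(k^2 - 7*k + 10) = (k - 2)*(k - 1)*(k - 5)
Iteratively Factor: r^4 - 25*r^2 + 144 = (r + 3)*(r^3 - 3*r^2 - 16*r + 48) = (r + 3)*(r + 4)*(r^2 - 7*r + 12) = (r - 3)*(r + 3)*(r + 4)*(r - 4)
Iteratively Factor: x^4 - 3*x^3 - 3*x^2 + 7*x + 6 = (x + 1)*(x^3 - 4*x^2 + x + 6) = (x - 3)*(x + 1)*(x^2 - x - 2) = (x - 3)*(x - 2)*(x + 1)*(x + 1)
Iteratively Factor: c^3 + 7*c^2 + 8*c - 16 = (c + 4)*(c^2 + 3*c - 4) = (c + 4)^2*(c - 1)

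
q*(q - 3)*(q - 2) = q^3 - 5*q^2 + 6*q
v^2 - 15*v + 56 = (v - 8)*(v - 7)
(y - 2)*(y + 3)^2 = y^3 + 4*y^2 - 3*y - 18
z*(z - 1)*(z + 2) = z^3 + z^2 - 2*z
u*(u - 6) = u^2 - 6*u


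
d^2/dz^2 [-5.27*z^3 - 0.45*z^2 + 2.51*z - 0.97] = -31.62*z - 0.9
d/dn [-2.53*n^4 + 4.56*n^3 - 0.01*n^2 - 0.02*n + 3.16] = -10.12*n^3 + 13.68*n^2 - 0.02*n - 0.02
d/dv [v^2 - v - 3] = 2*v - 1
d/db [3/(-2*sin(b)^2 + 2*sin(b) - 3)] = 6*(sin(2*b) - cos(b))/(-2*sin(b) - cos(2*b) + 4)^2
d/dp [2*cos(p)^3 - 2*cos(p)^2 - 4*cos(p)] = 2*(-3*cos(p)^2 + 2*cos(p) + 2)*sin(p)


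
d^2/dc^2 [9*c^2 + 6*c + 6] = 18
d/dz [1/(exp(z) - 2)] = -exp(z)/(exp(z) - 2)^2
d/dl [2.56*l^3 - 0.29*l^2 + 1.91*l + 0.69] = 7.68*l^2 - 0.58*l + 1.91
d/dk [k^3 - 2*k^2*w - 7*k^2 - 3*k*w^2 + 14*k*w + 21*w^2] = 3*k^2 - 4*k*w - 14*k - 3*w^2 + 14*w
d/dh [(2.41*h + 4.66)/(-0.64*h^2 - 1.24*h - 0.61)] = (1.5424*h^2 + 5.9648*h + 4.3083)/(0.4096*h^4 + 1.5872*h^3 + 2.3184*h^2 + 1.5128*h + 0.3721)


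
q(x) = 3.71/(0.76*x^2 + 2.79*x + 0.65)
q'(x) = 3.71*(-1.52*x - 2.79)/(0.76*x^2 + 2.79*x + 0.65)^2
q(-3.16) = -6.43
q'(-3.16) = 22.41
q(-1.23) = -2.27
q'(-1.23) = -1.28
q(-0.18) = 21.52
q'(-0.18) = -314.02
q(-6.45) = 0.26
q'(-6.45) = 0.13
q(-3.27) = -10.70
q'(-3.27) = 67.30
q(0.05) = 4.69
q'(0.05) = -16.98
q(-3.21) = -7.81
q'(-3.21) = 34.38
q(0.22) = 2.85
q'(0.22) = -6.85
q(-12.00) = 0.05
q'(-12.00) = 0.01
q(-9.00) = 0.10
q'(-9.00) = 0.03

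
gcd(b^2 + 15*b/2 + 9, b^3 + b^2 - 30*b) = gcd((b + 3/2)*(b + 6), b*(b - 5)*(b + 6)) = b + 6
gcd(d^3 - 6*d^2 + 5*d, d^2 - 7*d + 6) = d - 1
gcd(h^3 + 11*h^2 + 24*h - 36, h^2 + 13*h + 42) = h + 6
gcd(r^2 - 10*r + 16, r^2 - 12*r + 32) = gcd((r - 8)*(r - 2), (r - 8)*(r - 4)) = r - 8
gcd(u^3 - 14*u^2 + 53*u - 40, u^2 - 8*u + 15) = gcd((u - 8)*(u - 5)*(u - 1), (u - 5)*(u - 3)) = u - 5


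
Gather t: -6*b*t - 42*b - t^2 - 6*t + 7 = -42*b - t^2 + t*(-6*b - 6) + 7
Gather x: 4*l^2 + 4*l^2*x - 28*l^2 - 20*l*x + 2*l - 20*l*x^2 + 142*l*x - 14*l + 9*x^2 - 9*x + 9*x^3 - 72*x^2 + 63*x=-24*l^2 - 12*l + 9*x^3 + x^2*(-20*l - 63) + x*(4*l^2 + 122*l + 54)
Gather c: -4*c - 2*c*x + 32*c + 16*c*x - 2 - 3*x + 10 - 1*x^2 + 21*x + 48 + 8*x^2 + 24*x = c*(14*x + 28) + 7*x^2 + 42*x + 56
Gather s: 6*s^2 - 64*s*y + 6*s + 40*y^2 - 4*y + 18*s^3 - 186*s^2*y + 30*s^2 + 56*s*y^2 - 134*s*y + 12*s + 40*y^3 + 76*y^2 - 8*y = 18*s^3 + s^2*(36 - 186*y) + s*(56*y^2 - 198*y + 18) + 40*y^3 + 116*y^2 - 12*y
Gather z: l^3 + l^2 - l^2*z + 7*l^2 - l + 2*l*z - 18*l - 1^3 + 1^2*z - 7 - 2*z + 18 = l^3 + 8*l^2 - 19*l + z*(-l^2 + 2*l - 1) + 10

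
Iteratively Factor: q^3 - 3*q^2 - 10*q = (q + 2)*(q^2 - 5*q) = q*(q + 2)*(q - 5)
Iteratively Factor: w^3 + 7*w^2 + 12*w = (w + 4)*(w^2 + 3*w) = (w + 3)*(w + 4)*(w)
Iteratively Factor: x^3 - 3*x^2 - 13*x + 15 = (x + 3)*(x^2 - 6*x + 5) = (x - 1)*(x + 3)*(x - 5)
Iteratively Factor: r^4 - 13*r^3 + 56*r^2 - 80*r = (r - 4)*(r^3 - 9*r^2 + 20*r) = (r - 4)^2*(r^2 - 5*r) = r*(r - 4)^2*(r - 5)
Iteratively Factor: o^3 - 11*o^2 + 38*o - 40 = (o - 5)*(o^2 - 6*o + 8) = (o - 5)*(o - 2)*(o - 4)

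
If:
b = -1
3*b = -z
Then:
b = -1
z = 3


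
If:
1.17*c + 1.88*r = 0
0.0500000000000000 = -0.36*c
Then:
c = -0.14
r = 0.09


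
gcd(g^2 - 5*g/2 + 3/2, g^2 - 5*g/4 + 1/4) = g - 1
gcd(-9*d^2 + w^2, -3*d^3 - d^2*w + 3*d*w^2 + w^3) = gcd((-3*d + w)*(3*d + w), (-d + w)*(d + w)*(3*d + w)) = 3*d + w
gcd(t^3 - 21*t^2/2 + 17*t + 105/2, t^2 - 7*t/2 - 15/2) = t^2 - 7*t/2 - 15/2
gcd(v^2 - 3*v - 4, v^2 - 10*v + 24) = v - 4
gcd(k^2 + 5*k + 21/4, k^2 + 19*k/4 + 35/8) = k + 7/2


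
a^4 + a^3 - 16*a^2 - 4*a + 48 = (a - 3)*(a - 2)*(a + 2)*(a + 4)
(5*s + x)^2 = 25*s^2 + 10*s*x + x^2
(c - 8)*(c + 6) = c^2 - 2*c - 48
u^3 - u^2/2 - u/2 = u*(u - 1)*(u + 1/2)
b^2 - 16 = (b - 4)*(b + 4)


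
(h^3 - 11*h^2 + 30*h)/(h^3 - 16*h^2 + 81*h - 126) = h*(h - 5)/(h^2 - 10*h + 21)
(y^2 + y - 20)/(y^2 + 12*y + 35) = (y - 4)/(y + 7)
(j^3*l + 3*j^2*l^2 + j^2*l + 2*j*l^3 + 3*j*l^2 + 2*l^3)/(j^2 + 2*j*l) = l*(j^2 + j*l + j + l)/j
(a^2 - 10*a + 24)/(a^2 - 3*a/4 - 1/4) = 4*(-a^2 + 10*a - 24)/(-4*a^2 + 3*a + 1)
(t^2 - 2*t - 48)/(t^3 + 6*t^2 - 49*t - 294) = (t - 8)/(t^2 - 49)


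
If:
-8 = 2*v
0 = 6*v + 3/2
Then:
No Solution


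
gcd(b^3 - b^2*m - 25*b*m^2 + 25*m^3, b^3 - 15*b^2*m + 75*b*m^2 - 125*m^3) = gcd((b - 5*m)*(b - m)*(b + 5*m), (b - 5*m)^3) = b - 5*m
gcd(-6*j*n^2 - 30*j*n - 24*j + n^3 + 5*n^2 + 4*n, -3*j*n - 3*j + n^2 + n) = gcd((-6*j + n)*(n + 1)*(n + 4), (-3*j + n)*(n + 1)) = n + 1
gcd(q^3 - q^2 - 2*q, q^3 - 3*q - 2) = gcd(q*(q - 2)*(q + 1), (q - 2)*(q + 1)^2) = q^2 - q - 2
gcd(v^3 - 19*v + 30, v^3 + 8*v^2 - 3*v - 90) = v^2 + 2*v - 15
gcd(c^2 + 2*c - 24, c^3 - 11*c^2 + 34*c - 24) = c - 4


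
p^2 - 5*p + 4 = (p - 4)*(p - 1)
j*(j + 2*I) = j^2 + 2*I*j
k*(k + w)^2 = k^3 + 2*k^2*w + k*w^2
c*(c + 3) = c^2 + 3*c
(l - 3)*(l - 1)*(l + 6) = l^3 + 2*l^2 - 21*l + 18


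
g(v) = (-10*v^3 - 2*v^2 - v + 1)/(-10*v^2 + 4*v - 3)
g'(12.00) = 1.00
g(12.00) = 12.60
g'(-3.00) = 0.98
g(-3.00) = -2.44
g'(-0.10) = -0.28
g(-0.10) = -0.31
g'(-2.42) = 0.97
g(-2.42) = -1.87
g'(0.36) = 2.18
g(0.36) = 0.03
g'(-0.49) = 0.29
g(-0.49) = -0.30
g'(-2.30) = 0.96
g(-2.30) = -1.76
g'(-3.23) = 0.98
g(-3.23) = -2.66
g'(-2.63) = 0.97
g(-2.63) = -2.08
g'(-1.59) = 0.91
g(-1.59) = -1.09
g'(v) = (20*v - 4)*(-10*v^3 - 2*v^2 - v + 1)/(-10*v^2 + 4*v - 3)^2 + (-30*v^2 - 4*v - 1)/(-10*v^2 + 4*v - 3)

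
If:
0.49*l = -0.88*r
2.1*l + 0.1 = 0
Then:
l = -0.05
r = 0.03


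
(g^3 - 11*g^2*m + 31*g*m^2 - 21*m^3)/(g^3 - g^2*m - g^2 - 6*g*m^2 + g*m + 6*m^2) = (g^2 - 8*g*m + 7*m^2)/(g^2 + 2*g*m - g - 2*m)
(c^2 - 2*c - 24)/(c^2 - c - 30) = (c + 4)/(c + 5)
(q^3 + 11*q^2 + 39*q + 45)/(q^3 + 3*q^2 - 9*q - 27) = (q + 5)/(q - 3)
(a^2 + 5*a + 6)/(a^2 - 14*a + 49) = (a^2 + 5*a + 6)/(a^2 - 14*a + 49)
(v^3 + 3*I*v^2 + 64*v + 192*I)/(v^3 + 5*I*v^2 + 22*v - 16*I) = (v^2 - 5*I*v + 24)/(v^2 - 3*I*v - 2)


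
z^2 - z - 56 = (z - 8)*(z + 7)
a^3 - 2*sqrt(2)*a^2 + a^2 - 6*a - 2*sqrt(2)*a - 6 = (a + 1)*(a - 3*sqrt(2))*(a + sqrt(2))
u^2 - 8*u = u*(u - 8)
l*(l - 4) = l^2 - 4*l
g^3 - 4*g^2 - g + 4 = (g - 4)*(g - 1)*(g + 1)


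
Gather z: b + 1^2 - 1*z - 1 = b - z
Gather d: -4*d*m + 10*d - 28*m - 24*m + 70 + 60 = d*(10 - 4*m) - 52*m + 130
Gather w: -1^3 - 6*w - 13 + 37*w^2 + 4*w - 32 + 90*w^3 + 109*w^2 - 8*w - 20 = 90*w^3 + 146*w^2 - 10*w - 66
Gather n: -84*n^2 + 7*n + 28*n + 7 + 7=-84*n^2 + 35*n + 14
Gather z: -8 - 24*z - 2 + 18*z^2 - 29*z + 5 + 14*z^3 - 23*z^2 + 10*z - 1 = 14*z^3 - 5*z^2 - 43*z - 6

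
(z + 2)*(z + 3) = z^2 + 5*z + 6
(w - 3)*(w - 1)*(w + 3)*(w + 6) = w^4 + 5*w^3 - 15*w^2 - 45*w + 54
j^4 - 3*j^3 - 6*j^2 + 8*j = j*(j - 4)*(j - 1)*(j + 2)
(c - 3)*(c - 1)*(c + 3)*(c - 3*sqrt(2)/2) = c^4 - 3*sqrt(2)*c^3/2 - c^3 - 9*c^2 + 3*sqrt(2)*c^2/2 + 9*c + 27*sqrt(2)*c/2 - 27*sqrt(2)/2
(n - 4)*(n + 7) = n^2 + 3*n - 28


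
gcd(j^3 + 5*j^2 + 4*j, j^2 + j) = j^2 + j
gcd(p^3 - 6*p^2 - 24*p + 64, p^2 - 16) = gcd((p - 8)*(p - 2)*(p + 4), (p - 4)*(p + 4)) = p + 4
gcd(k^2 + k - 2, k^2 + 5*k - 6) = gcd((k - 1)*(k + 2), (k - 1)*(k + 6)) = k - 1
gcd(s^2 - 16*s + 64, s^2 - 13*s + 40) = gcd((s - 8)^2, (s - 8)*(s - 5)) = s - 8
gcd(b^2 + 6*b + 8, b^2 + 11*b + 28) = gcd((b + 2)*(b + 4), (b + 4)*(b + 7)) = b + 4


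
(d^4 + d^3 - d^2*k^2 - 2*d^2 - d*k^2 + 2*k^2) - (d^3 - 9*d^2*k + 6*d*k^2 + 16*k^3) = d^4 - d^2*k^2 + 9*d^2*k - 2*d^2 - 7*d*k^2 - 16*k^3 + 2*k^2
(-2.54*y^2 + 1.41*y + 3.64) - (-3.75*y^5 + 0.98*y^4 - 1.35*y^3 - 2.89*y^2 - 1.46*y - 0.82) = 3.75*y^5 - 0.98*y^4 + 1.35*y^3 + 0.35*y^2 + 2.87*y + 4.46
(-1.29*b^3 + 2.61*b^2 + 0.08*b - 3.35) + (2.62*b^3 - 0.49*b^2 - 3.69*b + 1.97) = 1.33*b^3 + 2.12*b^2 - 3.61*b - 1.38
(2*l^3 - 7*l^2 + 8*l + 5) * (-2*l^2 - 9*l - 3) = -4*l^5 - 4*l^4 + 41*l^3 - 61*l^2 - 69*l - 15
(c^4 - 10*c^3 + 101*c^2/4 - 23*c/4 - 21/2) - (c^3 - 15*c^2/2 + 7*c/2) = c^4 - 11*c^3 + 131*c^2/4 - 37*c/4 - 21/2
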